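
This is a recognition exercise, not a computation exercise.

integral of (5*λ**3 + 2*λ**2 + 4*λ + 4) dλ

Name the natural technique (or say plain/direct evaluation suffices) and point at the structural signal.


Diagnosis: no special technique — the integrand is a sum of constant multiples of powers of λ — integrate term by term.


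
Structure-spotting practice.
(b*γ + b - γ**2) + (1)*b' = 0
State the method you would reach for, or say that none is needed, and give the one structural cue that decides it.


Best approach: a linear integrating factor — linear in the unknown with genuine forcing: multiply through by the exponential of the integrated coefficient and the left side closes into one derivative.


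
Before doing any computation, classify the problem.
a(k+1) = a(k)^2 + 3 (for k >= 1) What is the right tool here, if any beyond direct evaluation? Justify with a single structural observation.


Diagnosis: no special technique — the recurrence is nonlinear in the sequence values; study it directly, no linear machinery applies.


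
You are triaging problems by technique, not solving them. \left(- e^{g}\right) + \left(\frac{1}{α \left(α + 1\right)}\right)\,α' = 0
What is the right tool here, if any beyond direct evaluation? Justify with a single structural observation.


Method: separation of variables — one side of the product carries the independent variable, the other the unknown — the textbook separation shape. A Bernoulli rewrite would carry it as the equation stands — separating the variables needs no rearrangement either.


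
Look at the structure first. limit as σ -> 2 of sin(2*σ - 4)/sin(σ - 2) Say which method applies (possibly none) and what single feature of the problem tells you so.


Best approach: l'Hôpital's rule (0/0) — plug in 2: top and bottom both hit zero, so differentiate each and retry. A first-order expansion at the point is an equally standard path; the rule packages it.


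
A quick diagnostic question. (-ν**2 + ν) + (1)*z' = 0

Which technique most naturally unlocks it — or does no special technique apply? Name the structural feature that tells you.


Technique: no special technique — with z absent the equation is not coupled at all: direct integration in ν.


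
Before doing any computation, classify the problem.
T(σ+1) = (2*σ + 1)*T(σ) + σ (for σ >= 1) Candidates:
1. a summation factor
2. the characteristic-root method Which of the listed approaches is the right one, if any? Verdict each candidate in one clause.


Verdict: a summation factor — rescale the sequence by the product of the weights 2*σ + 1 so far — the recurrence collapses to a plain running sum.
- a summation factor — yes, a natural case for it.
- the characteristic-root method — the coefficients change with the index, which the root method cannot absorb.


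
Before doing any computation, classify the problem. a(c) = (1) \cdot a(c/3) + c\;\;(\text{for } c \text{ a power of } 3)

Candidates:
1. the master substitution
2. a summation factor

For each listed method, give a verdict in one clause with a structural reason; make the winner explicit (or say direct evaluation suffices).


Method: the master substitution — the argument shrinks by the factor 3, so measure the index on a logarithmic scale and the recursion becomes a shift.
- the master substitution — applicable, and directly so.
- a summation factor: the recursion divides its index rather than shifting it — there is no previous-term chain for a summation factor to telescope.


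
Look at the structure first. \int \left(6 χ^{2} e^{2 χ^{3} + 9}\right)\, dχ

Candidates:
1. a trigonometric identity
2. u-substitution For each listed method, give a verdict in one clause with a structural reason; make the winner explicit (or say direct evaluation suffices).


Method: u-substitution — collected, the integrand has one factor that is, up to a constant, the derivative of an inner expression the rest depends on — substitute for that inner expression.
- a trigonometric identity: with no trigonometric functions present, identity rewriting has no target.
- u-substitution — a fit — the right tool for this form.


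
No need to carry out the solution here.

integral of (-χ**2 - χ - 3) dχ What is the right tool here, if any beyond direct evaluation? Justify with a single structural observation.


Verdict: no special technique — nothing composite, nothing rational, nothing trigonometric — each constant-multiple power of χ integrates by the power rule alone.


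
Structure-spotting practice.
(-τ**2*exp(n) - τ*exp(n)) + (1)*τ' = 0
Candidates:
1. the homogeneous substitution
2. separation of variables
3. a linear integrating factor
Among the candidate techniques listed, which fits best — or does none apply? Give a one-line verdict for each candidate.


Best approach: separation of variables — all dependence on the two variables factors apart, the defining separable shape. A Bernoulli rewrite would carry it as the equation stands — separating the variables needs no rearrangement either.
- the homogeneous substitution: the slope changes under joint rescaling, failing the degree-zero test.
- separation of variables: yes — fits the structure here.
- a linear integrating factor — a nonlinear term in the unknown puts this outside the integrating-factor template.


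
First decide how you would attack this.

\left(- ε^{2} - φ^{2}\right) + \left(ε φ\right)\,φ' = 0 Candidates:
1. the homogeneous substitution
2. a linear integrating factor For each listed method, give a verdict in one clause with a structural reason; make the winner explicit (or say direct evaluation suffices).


Best approach: the homogeneous substitution — the slope's numerator and denominator have matching total degree, so it depends only on φ/ε and the ratio substitution collapses it. A Bernoulli rewrite works here as the equation stands — the homogeneous substitution is the more immediate reading.
- the homogeneous substitution — yes — fits the structure here.
- a linear integrating factor: a nonlinear term in the unknown puts this outside the integrating-factor template.


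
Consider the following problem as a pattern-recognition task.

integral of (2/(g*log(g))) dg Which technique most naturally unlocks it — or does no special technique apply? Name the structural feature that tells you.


Method: u-substitution — collected, the integrand has one factor that is, up to a constant, the derivative of an inner expression the rest depends on — substitute for that inner expression.


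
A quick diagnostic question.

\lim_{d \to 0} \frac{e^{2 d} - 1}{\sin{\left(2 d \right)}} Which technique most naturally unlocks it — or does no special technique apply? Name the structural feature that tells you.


Diagnosis: l'Hôpital's rule (0/0) — numerator and denominator both vanish at 0 — a genuine 0/0 form, which is exactly when l'Hôpital applies. Expanding numerator and denominator to first order gives the same value — the rule automates exactly that.


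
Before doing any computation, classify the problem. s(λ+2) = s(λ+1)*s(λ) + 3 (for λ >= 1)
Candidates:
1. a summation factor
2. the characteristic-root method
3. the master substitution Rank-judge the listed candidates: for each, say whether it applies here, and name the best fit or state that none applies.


Verdict: no special technique — the update rule curves (it is not linear in the unknown sequence), so no superposition-based closed form attaches — iterate or study it directly.
- a summation factor — the recursion is nonlinear — outside the first-order linear family a summation factor addresses.
- the characteristic-root method — the recursion is nonlinear in the sequence values, so no linear-modes ansatz applies.
- the master substitution — no fixed divisor shrinks the index between calls.


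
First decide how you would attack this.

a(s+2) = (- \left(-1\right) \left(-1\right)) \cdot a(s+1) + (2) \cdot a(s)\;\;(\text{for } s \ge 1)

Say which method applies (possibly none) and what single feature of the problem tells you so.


Best approach: the characteristic-root method — linear, homogeneous, constant coefficients: solutions of the form r^s exist — find the roots of the characteristic polynomial.


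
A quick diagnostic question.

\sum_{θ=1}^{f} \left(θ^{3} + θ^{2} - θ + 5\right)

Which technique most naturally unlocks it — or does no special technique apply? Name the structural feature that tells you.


Technique: no special technique — Faulhaber territory: sum each constant-multiple power of θ with its closed-form formula, no trick required.


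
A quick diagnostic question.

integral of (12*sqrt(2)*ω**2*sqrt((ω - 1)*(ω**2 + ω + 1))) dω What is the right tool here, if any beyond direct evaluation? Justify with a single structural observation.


Method: u-substitution — collected, the integrand has one factor that is, up to a constant, the derivative of an inner expression the rest depends on — substitute for that inner expression.


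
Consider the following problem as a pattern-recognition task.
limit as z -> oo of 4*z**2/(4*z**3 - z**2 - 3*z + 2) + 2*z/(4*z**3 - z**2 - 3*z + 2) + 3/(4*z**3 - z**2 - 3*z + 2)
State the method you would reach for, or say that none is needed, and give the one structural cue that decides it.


Technique: dominant-term comparison — divide through by the highest power of z; every lower-order term dies and the dominant terms decide the limit. As a single quotient, the ∞/∞ shape would yield to repeated differentiation as well — the growth comparison gets there in one look.


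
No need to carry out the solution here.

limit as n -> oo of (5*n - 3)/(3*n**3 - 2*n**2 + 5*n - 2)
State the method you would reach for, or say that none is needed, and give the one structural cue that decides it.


Method: dominant-term comparison — at large n only the top-degree terms survive; compare the leading terms and the limit falls out. Viewed as a single quotient this is an ∞/∞ form — an at-infinity application of l'Hôpital's rule would also resolve it; comparing leading growth reads the answer without differentiating.


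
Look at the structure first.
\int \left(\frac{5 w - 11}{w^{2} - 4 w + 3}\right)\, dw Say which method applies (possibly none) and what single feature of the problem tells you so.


Verdict: partial fractions — rational integrand, reducible denominator w^{2} - 4 w + 3: decompose first, integrate second.


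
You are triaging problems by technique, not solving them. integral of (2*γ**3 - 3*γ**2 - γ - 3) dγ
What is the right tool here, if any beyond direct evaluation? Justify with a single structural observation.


Verdict: no special technique — scan for structure and find none: constant multiples of powers of γ, integrate directly.


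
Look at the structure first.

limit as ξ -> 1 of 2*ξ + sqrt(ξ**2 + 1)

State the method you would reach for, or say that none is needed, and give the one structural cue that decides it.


Verdict: no special technique — the expression is continuous at the evaluation point — substitute directly; no indeterminate form appears.


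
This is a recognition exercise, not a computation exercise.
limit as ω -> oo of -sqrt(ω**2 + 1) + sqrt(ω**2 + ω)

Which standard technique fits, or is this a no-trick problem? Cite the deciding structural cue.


Best approach: conjugate multiplication — neither sqrt(ω**2 + ω) nor sqrt(ω**2 + 1) converges alone, so rewrite their difference as a conjugate-rationalized quotient first.


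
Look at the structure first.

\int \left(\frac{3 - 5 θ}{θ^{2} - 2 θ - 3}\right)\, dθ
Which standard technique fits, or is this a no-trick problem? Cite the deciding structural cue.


Diagnosis: partial fractions — the denominator θ^{2} - 2 θ - 3 factors, so the quotient decomposes into elementary partial fractions term by term.


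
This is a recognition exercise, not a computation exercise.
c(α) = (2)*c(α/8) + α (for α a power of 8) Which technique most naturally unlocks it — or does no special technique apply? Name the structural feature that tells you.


Verdict: the master substitution — a divide-and-conquer shape: argument α/8, so change variables with α = 8^m and solve the linear version.


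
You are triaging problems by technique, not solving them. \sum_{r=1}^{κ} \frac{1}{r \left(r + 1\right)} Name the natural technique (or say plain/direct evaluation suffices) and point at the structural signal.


Best approach: telescoping — after splitting \frac{1}{r \left(r + 1\right)} into partial fractions, the pieces are shifted copies of one function and cancel telescopically.


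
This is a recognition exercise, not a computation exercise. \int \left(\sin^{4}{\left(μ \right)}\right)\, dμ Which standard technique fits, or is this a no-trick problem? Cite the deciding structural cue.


Diagnosis: a trigonometric identity — apply power reduction to \sin^{4}{\left(μ \right)}; each application halves the trigonometric degree.


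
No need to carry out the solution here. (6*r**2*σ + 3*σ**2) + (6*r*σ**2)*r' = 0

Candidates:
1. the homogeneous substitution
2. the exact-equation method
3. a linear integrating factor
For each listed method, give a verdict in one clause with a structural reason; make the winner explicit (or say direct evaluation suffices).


Diagnosis: the exact-equation method — check exactness first: here it holds (6*r**2*σ + 3*σ**2, 6*r*σ**2 have matching cross partials), so no integrating factor is needed.
- the homogeneous substitution — the slope is not a function of the ratio of the variables alone.
- the exact-equation method — yes — fits the structure here.
- a linear integrating factor: the unknown enters nonlinearly (through a power, a denominator, or a transcendental function), which the linear integrating-factor recipe cannot absorb as-is — any repair would come from a preliminary substitution, not the factor.


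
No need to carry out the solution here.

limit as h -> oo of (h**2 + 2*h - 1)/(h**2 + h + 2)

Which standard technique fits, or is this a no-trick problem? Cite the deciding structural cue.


Verdict: dominant-term comparison — divide by the highest power of h present: lower-order terms vanish and the dominant ratio remains. l'Hôpital's at-infinity variant applies to the expression viewed as a single quotient; the leading-term comparison is the direct route.


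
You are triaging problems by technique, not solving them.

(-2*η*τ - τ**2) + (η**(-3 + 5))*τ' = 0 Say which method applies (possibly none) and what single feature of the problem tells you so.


Verdict: the homogeneous substitution — the slope is degree-zero homogeneous: the ratio substitution v = τ/η collapses it. This doubles as a Bernoulli equation in the unknown as written; the homogeneous route needs no setup at all.


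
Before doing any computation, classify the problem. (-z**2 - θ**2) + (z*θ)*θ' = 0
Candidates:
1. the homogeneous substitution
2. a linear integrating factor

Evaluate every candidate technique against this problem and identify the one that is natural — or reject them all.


Diagnosis: the homogeneous substitution — the slope's numerator and denominator share total degree; set v = θ/z and the equation drops to separable form. A Bernoulli rewrite works here as the equation stands — the homogeneous substitution is the more immediate reading.
- the homogeneous substitution: applies; the problem has the shape this method handles.
- a linear integrating factor — a nonlinear term in the unknown puts this outside the integrating-factor template.


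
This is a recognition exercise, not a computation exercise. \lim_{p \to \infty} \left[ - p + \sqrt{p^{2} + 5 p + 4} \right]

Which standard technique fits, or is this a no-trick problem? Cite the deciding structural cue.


Technique: conjugate multiplication — the ∞ − ∞ radical form is the exact trigger for the conjugate maneuver.


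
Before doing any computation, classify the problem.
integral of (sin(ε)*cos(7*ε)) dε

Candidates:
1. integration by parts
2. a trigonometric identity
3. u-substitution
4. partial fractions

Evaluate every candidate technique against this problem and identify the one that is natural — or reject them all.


Technique: a trigonometric identity — cross-frequency products like sin(ε)*cos(7*ε) are the textbook product-to-sum case — the identity converts them to directly integrable sinusoids.
- integration by parts — not the fit here: there is no polynomial factor to ladder down — parts can still close the trigonometric product by recursion, though the identity rewrite is the direct route.
- a trigonometric identity: applies; the problem has the shape this method handles.
- u-substitution: no subexpression of the integrand serves as a whole-integral substitution inner — individual terms may offer their own, but none carries its derivative as a factor of the full integrand; a working change of variable would have to be constructed from outside the expression.
- partial fractions — there is no rational-function structure to decompose.


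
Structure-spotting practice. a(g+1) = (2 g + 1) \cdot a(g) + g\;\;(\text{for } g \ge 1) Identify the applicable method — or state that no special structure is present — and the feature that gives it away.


Diagnosis: a summation factor — the coefficient 2 g + 1 drifts with the index, so no fixed root exists; normalizing by the cumulative product telescopes it.


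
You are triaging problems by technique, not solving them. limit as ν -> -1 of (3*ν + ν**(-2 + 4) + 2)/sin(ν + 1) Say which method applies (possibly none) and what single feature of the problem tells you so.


Technique: l'Hôpital's rule (0/0) — numerator and denominator both vanish at -1 — a genuine 0/0 form, which is exactly when l'Hôpital applies. One could equally expand both pieces locally and compare leading terms; the rule does that in one stroke.


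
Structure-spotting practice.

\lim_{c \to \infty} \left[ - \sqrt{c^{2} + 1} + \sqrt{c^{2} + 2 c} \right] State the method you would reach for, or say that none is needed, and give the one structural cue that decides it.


Diagnosis: conjugate multiplication — an infinity-minus-infinity difference with a surviving radical — multiply by the conjugate to cancel the divergence.


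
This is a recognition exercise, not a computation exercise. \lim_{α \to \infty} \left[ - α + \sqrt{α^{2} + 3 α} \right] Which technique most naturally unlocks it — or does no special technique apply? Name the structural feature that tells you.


Diagnosis: conjugate multiplication — both pieces blow up but their difference is finite; the conjugate trick rationalizes \sqrt{α^{2} + 3 α} - α.


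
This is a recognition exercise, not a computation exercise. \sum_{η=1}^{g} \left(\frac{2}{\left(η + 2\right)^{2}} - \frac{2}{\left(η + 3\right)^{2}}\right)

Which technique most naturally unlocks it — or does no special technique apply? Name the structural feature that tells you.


Best approach: telescoping — difference-of-shifts structure (each term adds \frac{2}{\left(η + 2\right)^{2}}, then subtracts its one-index-advanced value, which the following term adds back) leaves only the first and last pieces standing.


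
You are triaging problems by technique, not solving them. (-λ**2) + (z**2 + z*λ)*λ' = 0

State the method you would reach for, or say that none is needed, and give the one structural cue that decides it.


Best approach: the homogeneous substitution — scaling z and λ together leaves the slope fixed — it depends only on λ/z, so substitute the ratio. Rewriting — with the variables' roles exchanged where the shape demands it — would expose a Bernoulli structure too; the homogeneous substitution simply reads the degrees directly.


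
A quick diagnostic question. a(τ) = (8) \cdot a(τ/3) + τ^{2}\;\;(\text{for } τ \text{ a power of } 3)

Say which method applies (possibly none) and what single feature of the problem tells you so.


Method: the master substitution — the argument contracts 3-fold per step: reindex τ exponentially and solve the linear recurrence in the new index.


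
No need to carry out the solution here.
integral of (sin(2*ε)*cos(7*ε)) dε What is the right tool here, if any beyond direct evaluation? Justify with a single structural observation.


Technique: a trigonometric identity — sin(2*ε)*cos(7*ε) mixes two frequencies; the product-to-sum identity splits it into single-frequency sinusoids.


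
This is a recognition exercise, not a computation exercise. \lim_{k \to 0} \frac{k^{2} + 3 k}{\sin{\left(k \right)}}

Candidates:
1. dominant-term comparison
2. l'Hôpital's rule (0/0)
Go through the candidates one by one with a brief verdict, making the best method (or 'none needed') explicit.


Best approach: l'Hôpital's rule (0/0) — substituting 0 gives 0 over 0; differentiate top and bottom once and re-evaluate. One could equally expand both pieces locally and compare leading terms; the rule does that in one stroke.
- dominant-term comparison: this limit is not decided by comparing polynomial growth at infinity.
- l'Hôpital's rule (0/0): yes, a natural case for it.


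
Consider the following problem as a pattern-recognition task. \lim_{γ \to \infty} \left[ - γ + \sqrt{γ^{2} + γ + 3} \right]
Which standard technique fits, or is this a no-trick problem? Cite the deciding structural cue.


Technique: conjugate multiplication — the ∞ − ∞ radical form is the exact trigger for the conjugate maneuver.


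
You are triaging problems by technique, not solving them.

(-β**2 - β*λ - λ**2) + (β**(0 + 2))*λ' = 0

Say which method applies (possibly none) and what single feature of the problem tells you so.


Technique: the homogeneous substitution — the slope's numerator and denominator have matching total degree, so it depends only on λ/β and the ratio substitution collapses it.


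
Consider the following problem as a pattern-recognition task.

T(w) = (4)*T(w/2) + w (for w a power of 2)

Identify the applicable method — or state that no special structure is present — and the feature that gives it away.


Best approach: the master substitution — index division is the fingerprint: w/2 in the recursive call means substitute w = 2^m.


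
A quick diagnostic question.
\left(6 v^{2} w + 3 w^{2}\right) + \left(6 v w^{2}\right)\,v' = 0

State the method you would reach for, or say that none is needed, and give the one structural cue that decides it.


Best approach: the exact-equation method — because the two cross partials coincide, the form is conservative as written — recover its potential in (w, v).


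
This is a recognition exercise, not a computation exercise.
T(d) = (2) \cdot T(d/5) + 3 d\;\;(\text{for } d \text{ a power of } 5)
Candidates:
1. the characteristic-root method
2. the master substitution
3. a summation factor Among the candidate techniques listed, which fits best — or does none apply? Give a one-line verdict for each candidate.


Technique: the master substitution — the argument shrinks by the factor 5, so measure the index on a logarithmic scale and the recursion becomes a shift.
- the characteristic-root method: the recursion divides its index rather than shifting it — outside the constant-shift family the root method covers.
- the master substitution: applicable, and directly so.
- a summation factor: a divided-index call is outside the fixed-shift first-order family a summation factor normalizes.


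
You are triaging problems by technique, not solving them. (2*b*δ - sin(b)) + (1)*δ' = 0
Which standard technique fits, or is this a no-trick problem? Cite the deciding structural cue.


Best approach: a linear integrating factor — first power of δ, nonzero forcing: the integrating-factor recipe applies verbatim with p = 2*b.


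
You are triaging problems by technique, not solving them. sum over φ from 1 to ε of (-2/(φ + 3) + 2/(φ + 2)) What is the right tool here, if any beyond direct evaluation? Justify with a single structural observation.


Method: telescoping — consecutive terms evaluate one function at adjacent indices (2/(φ + 2) is its current value): one term's tail is the next term's head, so the chain collapses.


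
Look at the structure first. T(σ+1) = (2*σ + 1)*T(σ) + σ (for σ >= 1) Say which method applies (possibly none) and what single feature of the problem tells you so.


Technique: a summation factor — it is first-order linear but the coefficient 2*σ + 1 depends on the index, so multiply through by a summation factor to telescope it.


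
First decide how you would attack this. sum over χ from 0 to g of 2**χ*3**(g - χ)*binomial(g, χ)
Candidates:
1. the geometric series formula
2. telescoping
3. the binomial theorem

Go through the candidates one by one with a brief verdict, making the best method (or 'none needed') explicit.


Method: the binomial theorem — binomial coefficients against complementary powers of 2 and 3: recognize the binomial expansion and resum.
- the geometric series formula: the ratio of consecutive terms depends on the index.
- telescoping — in the displayed form, no term reappears at a neighboring index to cancel against.
- the binomial theorem — a fit — the right tool for this form.


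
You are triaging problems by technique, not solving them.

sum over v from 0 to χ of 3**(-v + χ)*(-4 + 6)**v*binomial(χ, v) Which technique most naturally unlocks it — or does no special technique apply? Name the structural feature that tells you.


Diagnosis: the binomial theorem — binomial(χ, v) weighting matched powers of (-4 + 6) and 3 is the expanded form of ((-4 + 6) + 3)^χ — fold it back up.


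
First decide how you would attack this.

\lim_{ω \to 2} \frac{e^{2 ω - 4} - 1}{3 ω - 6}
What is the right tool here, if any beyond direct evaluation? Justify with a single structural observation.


Verdict: l'Hôpital's rule (0/0) — the 0/0 form at 2 is the signature situation for l'Hôpital's rule. A local series expansion at the point resolves it as well; the rule is the packaged version of that step.


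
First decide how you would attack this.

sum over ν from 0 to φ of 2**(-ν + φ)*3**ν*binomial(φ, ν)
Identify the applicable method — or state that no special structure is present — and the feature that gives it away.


Technique: the binomial theorem — binomial(φ, ν) weighting matched powers of 3 and 2 is the expanded form of (3 + 2)^φ — fold it back up.


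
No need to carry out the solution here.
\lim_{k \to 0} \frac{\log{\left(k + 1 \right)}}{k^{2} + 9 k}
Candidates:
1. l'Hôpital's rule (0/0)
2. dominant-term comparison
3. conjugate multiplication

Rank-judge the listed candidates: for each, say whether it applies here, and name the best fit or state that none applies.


Verdict: l'Hôpital's rule (0/0) — both numerator and denominator vanish at 0: the genuine 0/0 indeterminate that l'Hôpital exists for. A local series expansion at the point resolves it as well; the rule is the packaged version of that step.
- l'Hôpital's rule (0/0): applies; the problem has the shape this method handles.
- dominant-term comparison: no dominant power emerges to decide the limit by degree comparison.
- conjugate multiplication: there are no radicals in tension whose conjugate would simplify matters.


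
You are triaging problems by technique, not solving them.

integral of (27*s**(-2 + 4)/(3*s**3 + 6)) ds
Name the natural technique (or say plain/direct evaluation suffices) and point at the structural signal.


Diagnosis: u-substitution — collected, the integrand has one factor that is, up to a constant, the derivative of an inner expression the rest depends on — substitute for that inner expression.


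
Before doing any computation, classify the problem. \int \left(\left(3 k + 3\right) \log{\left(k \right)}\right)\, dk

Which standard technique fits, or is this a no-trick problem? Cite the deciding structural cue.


Best approach: integration by parts — the logarithm \log{\left(k \right)} has no power-rule antiderivative to read off directly, but its derivative is algebraic — so differentiate \log{\left(k \right)} and integrate the polynomial factor 3 k + 3.


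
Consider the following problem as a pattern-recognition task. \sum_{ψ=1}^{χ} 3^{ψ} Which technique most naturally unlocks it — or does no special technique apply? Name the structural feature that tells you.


Best approach: the geometric series formula — each summand is the previous one scaled by 3; that constant multiplier is itself the geometric structure.


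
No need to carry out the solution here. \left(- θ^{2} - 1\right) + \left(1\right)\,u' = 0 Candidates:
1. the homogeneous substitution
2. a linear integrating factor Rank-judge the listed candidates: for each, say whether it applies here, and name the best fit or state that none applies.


Method: no special technique — with u absent the equation is not coupled at all: direct integration in θ.
- the homogeneous substitution — the ratio of the variables does not determine the slope.
- a linear integrating factor — with the unknown absent the integrating factor is a formality; direct integration is the working structure.


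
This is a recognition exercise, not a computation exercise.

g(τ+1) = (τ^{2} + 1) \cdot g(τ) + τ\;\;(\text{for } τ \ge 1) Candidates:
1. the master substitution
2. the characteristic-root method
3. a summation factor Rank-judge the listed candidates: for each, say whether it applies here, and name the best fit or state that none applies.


Verdict: a summation factor — one step of memory with a weight τ^{2} + 1 that changes as the index grows — the summation-factor construction is built for this.
- the master substitution: the recursion steps by a constant offset, so exponential reindexing is pointless.
- the characteristic-root method — the coefficients vary with the index, breaking the constant-coefficient structure the method needs.
- a summation factor: yes — fits the structure here.


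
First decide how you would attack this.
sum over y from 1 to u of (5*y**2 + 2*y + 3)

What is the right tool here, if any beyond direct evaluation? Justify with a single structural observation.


Diagnosis: no special technique — no cancellation, no constant ratio, no binomial weights — just polynomial terms summed directly.


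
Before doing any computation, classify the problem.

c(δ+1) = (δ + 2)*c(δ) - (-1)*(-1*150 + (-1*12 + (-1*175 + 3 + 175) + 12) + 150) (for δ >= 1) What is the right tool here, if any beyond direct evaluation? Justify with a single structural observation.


Best approach: a summation factor — first-order, linear, moving coefficient δ + 2: the discrete analogue of an integrating factor handles it.


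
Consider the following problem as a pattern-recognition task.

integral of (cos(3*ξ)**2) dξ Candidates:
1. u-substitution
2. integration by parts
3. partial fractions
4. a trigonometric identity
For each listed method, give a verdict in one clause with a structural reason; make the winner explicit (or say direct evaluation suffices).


Technique: a trigonometric identity — reduce cos(3*ξ)**2 with the power-reduction formula and the integral becomes first-degree trigonometry.
- u-substitution — no subexpression of the integrand serves as a whole-integral substitution inner — individual terms may offer their own, but none carries its derivative as a factor of the full integrand; a working change of variable would have to be constructed from outside the expression.
- integration by parts: not the natural route: no polynomial-kernel product appears — a recursive parts reduction of the trigonometric product exists, but the identity rewrite is direct.
- partial fractions: the expression is not a ratio of polynomials that decomposes further.
- a trigonometric identity: applicable, and directly so.


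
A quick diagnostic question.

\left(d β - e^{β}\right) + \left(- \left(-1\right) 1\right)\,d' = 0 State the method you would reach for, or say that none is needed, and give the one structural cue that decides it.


Verdict: a linear integrating factor — linear in the unknown with genuine forcing: multiply through by the exponential of the integrated coefficient and the left side closes into one derivative.


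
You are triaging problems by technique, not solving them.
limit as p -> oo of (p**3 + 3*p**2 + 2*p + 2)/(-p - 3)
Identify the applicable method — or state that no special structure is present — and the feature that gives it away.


Best approach: dominant-term comparison — at large p only the top-degree terms survive; compare the leading terms and the limit falls out. As a single quotient, the ∞/∞ shape would yield to repeated differentiation as well — the growth comparison gets there in one look.


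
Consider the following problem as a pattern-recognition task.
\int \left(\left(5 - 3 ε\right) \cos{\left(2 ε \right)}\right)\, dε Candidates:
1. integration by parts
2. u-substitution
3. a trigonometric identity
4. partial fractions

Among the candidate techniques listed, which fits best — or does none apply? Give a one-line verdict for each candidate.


Method: integration by parts — a polynomial factor 5 - 3 ε multiplies \cos{\left(2 ε \right)}; differentiating 5 - 3 ε lowers its degree while \cos{\left(2 ε \right)} integrates cleanly, so parts wins.
- integration by parts — a fit — the right tool for this form.
- u-substitution — no subexpression of the integrand serves as a whole-integral substitution inner — individual terms may offer their own, but none carries its derivative as a factor of the full integrand; a working change of variable would have to be constructed from outside the expression.
- a trigonometric identity — the trigonometric factor has no even power to reduce and no cross-frequency product to convert — the standard power-reduction and product-to-sum identities do not engage it.
- partial fractions: the expression is not a ratio of polynomials that decomposes further.


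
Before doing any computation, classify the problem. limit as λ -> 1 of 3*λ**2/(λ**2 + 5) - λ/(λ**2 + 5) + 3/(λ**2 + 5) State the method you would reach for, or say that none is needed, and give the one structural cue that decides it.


Diagnosis: no special technique — the expression is continuous at 1 — substitute and evaluate; no indeterminate form appears.


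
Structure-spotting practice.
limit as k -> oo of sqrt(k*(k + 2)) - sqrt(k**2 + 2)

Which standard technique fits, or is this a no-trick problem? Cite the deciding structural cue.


Best approach: conjugate multiplication — both pieces blow up but their difference is finite; the conjugate trick rationalizes sqrt(k*(k + 2)) - sqrt(k**2 + 2).


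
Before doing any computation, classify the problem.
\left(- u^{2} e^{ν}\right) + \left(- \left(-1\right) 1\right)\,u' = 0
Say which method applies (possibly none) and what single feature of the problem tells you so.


Method: separation of variables — a product of single-variable factors, e^{ν} and u^{2} — the textbook separable form.


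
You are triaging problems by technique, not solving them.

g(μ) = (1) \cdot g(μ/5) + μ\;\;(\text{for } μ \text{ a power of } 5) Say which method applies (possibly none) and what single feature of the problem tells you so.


Verdict: the master substitution — the argument contracts 5-fold per step: reindex μ exponentially and solve the linear recurrence in the new index.


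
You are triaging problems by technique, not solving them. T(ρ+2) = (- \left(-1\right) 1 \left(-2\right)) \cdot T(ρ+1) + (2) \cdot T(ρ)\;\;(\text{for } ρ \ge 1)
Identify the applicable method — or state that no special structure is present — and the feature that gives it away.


Diagnosis: the characteristic-root method — this is the constant-coefficient homogeneous case — the whole solution in ρ reduces to a polynomial's roots.


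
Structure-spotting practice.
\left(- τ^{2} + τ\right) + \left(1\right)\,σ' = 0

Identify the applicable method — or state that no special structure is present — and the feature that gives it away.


Best approach: no special technique — the slope is a function of τ alone, so integrate both sides directly.


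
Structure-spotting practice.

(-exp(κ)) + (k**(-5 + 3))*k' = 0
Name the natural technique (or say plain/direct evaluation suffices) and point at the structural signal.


Technique: separation of variables — all dependence on the two variables factors apart, the defining separable shape. One could also solve this as an exact equation; with each coefficient in its own variable, separating is the same work with fewer steps.


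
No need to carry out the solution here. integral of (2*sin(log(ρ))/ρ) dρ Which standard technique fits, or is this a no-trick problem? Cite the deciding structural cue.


Diagnosis: u-substitution — collected, the integrand has one factor that is, up to a constant, the derivative of an inner expression the rest depends on — substitute for that inner expression.


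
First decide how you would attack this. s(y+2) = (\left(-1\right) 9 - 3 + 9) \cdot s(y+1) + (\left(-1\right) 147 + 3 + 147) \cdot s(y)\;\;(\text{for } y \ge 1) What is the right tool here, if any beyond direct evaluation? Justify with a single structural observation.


Method: the characteristic-root method — linear, homogeneous, constant coefficients: solutions of the form r^y exist — find the roots of the characteristic polynomial.


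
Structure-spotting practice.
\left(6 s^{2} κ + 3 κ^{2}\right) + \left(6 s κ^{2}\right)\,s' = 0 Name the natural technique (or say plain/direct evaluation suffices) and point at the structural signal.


Method: the exact-equation method — check exactness first: here it holds (6 s^{2} κ + 3 κ^{2}, 6 s κ^{2} have matching cross partials), so no integrating factor is needed.


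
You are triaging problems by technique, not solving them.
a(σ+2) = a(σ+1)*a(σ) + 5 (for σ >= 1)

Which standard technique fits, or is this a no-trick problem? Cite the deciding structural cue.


Verdict: no special technique — the unknown sequence enters the update nonlinearly, so no linear method fits the recurrence as written — direct iteration remains.


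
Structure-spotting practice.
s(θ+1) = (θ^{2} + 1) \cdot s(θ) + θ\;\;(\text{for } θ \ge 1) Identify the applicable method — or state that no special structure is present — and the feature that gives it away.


Technique: a summation factor — rescale the sequence by the product of the weights θ^{2} + 1 so far — the recurrence collapses to a plain running sum.


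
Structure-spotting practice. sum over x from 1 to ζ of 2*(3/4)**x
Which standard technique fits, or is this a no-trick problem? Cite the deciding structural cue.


Diagnosis: the geometric series formula — term-over-term division gives 3/4 every time — index-free ratio, geometric sum formula applies.


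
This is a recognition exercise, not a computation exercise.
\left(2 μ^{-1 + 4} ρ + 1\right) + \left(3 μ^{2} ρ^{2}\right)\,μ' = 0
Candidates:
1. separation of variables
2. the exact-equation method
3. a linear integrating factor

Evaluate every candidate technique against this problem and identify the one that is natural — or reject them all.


Verdict: the exact-equation method — because the two cross partials coincide, the form is conservative as written — recover its potential in (ρ, μ).
- separation of variables — the two dependences are entangled, not a clean product of one-variable pieces.
- the exact-equation method: yes — fits the structure here.
- a linear integrating factor: a nonlinear term in the unknown puts this outside the integrating-factor template.
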